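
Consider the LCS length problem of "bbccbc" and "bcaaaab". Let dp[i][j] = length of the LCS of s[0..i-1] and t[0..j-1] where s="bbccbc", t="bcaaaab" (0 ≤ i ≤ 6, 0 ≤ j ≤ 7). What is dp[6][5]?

   ''  b  c  a  a  a  a  b
''  0  0  0  0  0  0  0  0
 b  0  1  1  1  1  1  1  1
 b  0  1  1  1  1  1  1  2
 c  0  1  2  2  2  2  2  2
 c  0  1  2  2  2  2  2  2
 b  0  1  2  2  2  2  2  3
 c  0  1  2  2  2  2  2  3

2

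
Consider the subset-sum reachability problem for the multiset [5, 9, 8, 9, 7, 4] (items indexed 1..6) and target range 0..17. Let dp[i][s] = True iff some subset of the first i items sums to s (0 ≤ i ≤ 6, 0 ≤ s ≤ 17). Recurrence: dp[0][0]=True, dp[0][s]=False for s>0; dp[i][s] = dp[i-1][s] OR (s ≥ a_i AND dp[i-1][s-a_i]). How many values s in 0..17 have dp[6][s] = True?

13

i\s   0   1   2   3   4   5   6   7   8   9  10  11  12  13  14  15  16  17
  0   T   F   F   F   F   F   F   F   F   F   F   F   F   F   F   F   F   F
  1   T   F   F   F   F   T   F   F   F   F   F   F   F   F   F   F   F   F
  2   T   F   F   F   F   T   F   F   F   T   F   F   F   F   T   F   F   F
  3   T   F   F   F   F   T   F   F   T   T   F   F   F   T   T   F   F   T
  4   T   F   F   F   F   T   F   F   T   T   F   F   F   T   T   F   F   T
  5   T   F   F   F   F   T   F   T   T   T   F   F   T   T   T   T   T   T
  6   T   F   F   F   T   T   F   T   T   T   F   T   T   T   T   T   T   T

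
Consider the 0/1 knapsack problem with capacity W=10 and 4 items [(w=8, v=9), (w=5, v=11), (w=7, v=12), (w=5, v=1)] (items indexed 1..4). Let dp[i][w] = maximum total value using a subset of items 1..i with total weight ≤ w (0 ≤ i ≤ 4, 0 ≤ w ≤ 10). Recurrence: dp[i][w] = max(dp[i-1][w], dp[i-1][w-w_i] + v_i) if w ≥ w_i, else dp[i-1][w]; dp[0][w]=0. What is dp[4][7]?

i\w   0   1   2   3   4   5   6   7   8   9  10
  0   0   0   0   0   0   0   0   0   0   0   0
  1   0   0   0   0   0   0   0   0   9   9   9
  2   0   0   0   0   0  11  11  11  11  11  11
  3   0   0   0   0   0  11  11  12  12  12  12
  4   0   0   0   0   0  11  11  12  12  12  12

12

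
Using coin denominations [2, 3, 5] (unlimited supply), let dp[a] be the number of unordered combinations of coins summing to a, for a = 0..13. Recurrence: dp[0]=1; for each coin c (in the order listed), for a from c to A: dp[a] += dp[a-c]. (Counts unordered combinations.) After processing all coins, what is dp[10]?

4

after  coin     0     1     2     3     4     5     6     7     8     9    10    11    12    13
          2     1     0     1     0     1     0     1     0     1     0     1     0     1     0
          3     1     0     1     1     1     1     2     1     2     2     2     2     3     2
          5     1     0     1     1     1     2     2     2     3     3     4     4     5     5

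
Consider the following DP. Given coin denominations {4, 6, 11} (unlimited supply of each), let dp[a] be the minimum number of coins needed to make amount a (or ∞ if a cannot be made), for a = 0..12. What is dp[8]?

 a  0  1  2  3  4  5  6  7  8  9 10 11 12
dp  0  -  -  -  1  -  1  -  2  -  2  1  2
(- denotes ∞ / unreachable)

2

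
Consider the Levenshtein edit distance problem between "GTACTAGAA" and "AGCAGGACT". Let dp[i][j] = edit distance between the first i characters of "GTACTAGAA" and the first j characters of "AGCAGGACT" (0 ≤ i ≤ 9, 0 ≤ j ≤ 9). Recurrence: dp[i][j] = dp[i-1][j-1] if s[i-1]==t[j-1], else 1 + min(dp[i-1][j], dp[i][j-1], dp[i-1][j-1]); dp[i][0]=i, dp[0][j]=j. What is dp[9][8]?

6

   ''  A  G  C  A  G  G  A  C  T
''  0  1  2  3  4  5  6  7  8  9
 G  1  1  1  2  3  4  5  6  7  8
 T  2  2  2  2  3  4  5  6  7  7
 A  3  2  3  3  2  3  4  5  6  7
 C  4  3  3  3  3  3  4  5  5  6
 T  5  4  4  4  4  4  4  5  6  5
 A  6  5  5  5  4  5  5  4  5  6
 G  7  6  5  6  5  4  5  5  5  6
 A  8  7  6  6  6  5  5  5  6  6
 A  9  8  7  7  6  6  6  5  6  7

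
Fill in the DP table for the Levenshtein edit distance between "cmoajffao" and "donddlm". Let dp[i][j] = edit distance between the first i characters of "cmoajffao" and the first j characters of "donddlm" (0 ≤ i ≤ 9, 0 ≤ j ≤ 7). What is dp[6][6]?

6

   ''  d  o  n  d  d  l  m
''  0  1  2  3  4  5  6  7
 c  1  1  2  3  4  5  6  7
 m  2  2  2  3  4  5  6  6
 o  3  3  2  3  4  5  6  7
 a  4  4  3  3  4  5  6  7
 j  5  5  4  4  4  5  6  7
 f  6  6  5  5  5  5  6  7
 f  7  7  6  6  6  6  6  7
 a  8  8  7  7  7  7  7  7
 o  9  9  8  8  8  8  8  8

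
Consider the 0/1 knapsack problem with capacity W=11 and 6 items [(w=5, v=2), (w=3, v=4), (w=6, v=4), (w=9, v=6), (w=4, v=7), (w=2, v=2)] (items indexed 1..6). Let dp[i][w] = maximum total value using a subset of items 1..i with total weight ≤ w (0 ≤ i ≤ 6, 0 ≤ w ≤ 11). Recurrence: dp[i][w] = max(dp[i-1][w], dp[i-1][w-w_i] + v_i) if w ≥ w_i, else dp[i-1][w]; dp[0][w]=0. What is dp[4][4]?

4

i\w   0   1   2   3   4   5   6   7   8   9  10  11
  0   0   0   0   0   0   0   0   0   0   0   0   0
  1   0   0   0   0   0   2   2   2   2   2   2   2
  2   0   0   0   4   4   4   4   4   6   6   6   6
  3   0   0   0   4   4   4   4   4   6   8   8   8
  4   0   0   0   4   4   4   4   4   6   8   8   8
  5   0   0   0   4   7   7   7  11  11  11  11  11
  6   0   0   2   4   7   7   9  11  11  13  13  13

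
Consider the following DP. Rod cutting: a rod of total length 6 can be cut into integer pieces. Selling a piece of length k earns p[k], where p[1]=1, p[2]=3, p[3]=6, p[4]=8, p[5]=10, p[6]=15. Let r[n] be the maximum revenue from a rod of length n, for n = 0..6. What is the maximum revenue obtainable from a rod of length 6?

15

   n    0    1    2    3    4    5    6
r[n]    0    1    3    6    8   10   15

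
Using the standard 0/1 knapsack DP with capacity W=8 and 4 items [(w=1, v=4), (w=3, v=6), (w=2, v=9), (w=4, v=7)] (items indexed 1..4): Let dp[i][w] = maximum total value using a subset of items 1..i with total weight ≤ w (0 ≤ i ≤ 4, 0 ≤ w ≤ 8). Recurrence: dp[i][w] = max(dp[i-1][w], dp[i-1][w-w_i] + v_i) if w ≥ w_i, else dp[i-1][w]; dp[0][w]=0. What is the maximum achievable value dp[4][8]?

20

i\w   0   1   2   3   4   5   6   7   8
  0   0   0   0   0   0   0   0   0   0
  1   0   4   4   4   4   4   4   4   4
  2   0   4   4   6  10  10  10  10  10
  3   0   4   9  13  13  15  19  19  19
  4   0   4   9  13  13  15  19  20  20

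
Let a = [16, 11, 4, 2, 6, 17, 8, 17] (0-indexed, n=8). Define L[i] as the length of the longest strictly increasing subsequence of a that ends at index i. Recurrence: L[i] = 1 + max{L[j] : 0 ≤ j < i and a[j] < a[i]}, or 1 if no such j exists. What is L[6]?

3

   i    0    1    2    3    4    5    6    7
a[i]   16   11    4    2    6   17    8   17
L[i]    1    1    1    1    2    3    3    4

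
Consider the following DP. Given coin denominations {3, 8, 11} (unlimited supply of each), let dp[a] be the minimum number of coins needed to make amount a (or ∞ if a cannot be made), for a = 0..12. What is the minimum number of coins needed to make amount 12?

4

 a  0  1  2  3  4  5  6  7  8  9 10 11 12
dp  0  -  -  1  -  -  2  -  1  3  -  1  4
(- denotes ∞ / unreachable)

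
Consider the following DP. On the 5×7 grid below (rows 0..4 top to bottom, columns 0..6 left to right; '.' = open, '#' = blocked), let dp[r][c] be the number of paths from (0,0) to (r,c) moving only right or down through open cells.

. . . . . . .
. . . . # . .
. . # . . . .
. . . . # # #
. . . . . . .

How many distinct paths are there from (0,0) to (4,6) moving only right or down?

17

r\c   0   1   2   3   4   5   6
  0   1   1   1   1   1   1   1
  1   1   2   3   4   0   1   2
  2   1   3   0   4   4   5   7
  3   1   4   4   8   0   0   0
  4   1   5   9  17  17  17  17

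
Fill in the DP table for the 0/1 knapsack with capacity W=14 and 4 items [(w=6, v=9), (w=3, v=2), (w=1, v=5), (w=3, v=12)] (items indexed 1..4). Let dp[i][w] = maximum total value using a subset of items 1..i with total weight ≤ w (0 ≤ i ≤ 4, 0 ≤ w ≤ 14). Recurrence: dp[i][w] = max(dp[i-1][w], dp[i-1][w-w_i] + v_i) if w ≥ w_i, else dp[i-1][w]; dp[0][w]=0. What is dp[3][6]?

9

i\w   0   1   2   3   4   5   6   7   8   9  10  11  12  13  14
  0   0   0   0   0   0   0   0   0   0   0   0   0   0   0   0
  1   0   0   0   0   0   0   9   9   9   9   9   9   9   9   9
  2   0   0   0   2   2   2   9   9   9  11  11  11  11  11  11
  3   0   5   5   5   7   7   9  14  14  14  16  16  16  16  16
  4   0   5   5  12  17  17  17  19  19  21  26  26  26  28  28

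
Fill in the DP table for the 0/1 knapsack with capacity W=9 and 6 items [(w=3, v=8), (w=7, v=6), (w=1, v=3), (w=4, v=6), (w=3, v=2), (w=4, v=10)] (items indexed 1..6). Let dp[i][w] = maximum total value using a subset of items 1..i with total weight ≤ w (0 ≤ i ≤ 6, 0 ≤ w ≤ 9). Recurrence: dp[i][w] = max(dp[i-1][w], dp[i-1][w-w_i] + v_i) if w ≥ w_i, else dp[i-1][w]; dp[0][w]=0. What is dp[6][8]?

21

i\w   0   1   2   3   4   5   6   7   8   9
  0   0   0   0   0   0   0   0   0   0   0
  1   0   0   0   8   8   8   8   8   8   8
  2   0   0   0   8   8   8   8   8   8   8
  3   0   3   3   8  11  11  11  11  11  11
  4   0   3   3   8  11  11  11  14  17  17
  5   0   3   3   8  11  11  11  14  17  17
  6   0   3   3   8  11  13  13  18  21  21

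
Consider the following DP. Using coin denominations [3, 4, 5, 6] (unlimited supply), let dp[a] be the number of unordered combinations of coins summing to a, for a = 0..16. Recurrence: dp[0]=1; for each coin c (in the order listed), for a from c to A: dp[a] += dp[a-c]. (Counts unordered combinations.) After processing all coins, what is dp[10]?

after  coin     0     1     2     3     4     5     6     7     8     9    10    11    12    13    14    15    16
          3     1     0     0     1     0     0     1     0     0     1     0     0     1     0     0     1     0
          4     1     0     0     1     1     0     1     1     1     1     1     1     2     1     1     2     2
          5     1     0     0     1     1     1     1     1     2     2     2     2     3     3     3     4     4
          6     1     0     0     1     1     1     2     1     2     3     3     3     5     4     5     7     7

3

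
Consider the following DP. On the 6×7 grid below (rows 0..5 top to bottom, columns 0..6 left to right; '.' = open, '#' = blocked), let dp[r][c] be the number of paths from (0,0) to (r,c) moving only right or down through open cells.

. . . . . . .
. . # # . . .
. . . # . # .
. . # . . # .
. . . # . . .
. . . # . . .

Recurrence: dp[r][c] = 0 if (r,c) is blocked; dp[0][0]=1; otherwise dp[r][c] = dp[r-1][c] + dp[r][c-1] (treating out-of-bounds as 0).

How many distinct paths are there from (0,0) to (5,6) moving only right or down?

r\c   0   1   2   3   4   5   6
  0   1   1   1   1   1   1   1
  1   1   2   0   0   1   2   3
  2   1   3   3   0   1   0   3
  3   1   4   0   0   1   0   3
  4   1   5   5   0   1   1   4
  5   1   6  11   0   1   2   6

6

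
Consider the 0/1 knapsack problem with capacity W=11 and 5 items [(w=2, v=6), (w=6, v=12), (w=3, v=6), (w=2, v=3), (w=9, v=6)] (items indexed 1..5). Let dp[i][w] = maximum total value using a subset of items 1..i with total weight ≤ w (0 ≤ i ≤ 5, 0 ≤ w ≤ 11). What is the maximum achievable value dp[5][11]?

24

i\w   0   1   2   3   4   5   6   7   8   9  10  11
  0   0   0   0   0   0   0   0   0   0   0   0   0
  1   0   0   6   6   6   6   6   6   6   6   6   6
  2   0   0   6   6   6   6  12  12  18  18  18  18
  3   0   0   6   6   6  12  12  12  18  18  18  24
  4   0   0   6   6   9  12  12  15  18  18  21  24
  5   0   0   6   6   9  12  12  15  18  18  21  24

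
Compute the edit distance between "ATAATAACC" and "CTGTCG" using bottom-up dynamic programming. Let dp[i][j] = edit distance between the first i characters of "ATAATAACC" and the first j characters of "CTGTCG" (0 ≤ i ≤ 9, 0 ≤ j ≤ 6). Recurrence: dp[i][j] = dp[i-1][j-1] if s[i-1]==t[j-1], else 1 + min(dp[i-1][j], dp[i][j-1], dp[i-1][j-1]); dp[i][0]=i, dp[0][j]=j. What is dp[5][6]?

5

   ''  C  T  G  T  C  G
''  0  1  2  3  4  5  6
 A  1  1  2  3  4  5  6
 T  2  2  1  2  3  4  5
 A  3  3  2  2  3  4  5
 A  4  4  3  3  3  4  5
 T  5  5  4  4  3  4  5
 A  6  6  5  5  4  4  5
 A  7  7  6  6  5  5  5
 C  8  7  7  7  6  5  6
 C  9  8  8  8  7  6  6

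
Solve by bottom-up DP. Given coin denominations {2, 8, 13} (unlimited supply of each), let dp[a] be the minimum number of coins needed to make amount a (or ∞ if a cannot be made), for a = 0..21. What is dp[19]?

 a  0  1  2  3  4  5  6  7  8  9 10 11 12 13 14 15 16 17 18 19 20 21
dp  0  -  1  -  2  -  3  -  1  -  2  -  3  1  4  2  2  3  3  4  4  2
(- denotes ∞ / unreachable)

4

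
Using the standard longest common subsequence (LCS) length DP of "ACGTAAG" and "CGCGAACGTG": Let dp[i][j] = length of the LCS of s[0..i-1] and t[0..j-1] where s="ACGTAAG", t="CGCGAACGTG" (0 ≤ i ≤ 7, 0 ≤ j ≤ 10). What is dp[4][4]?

2

   ''  C  G  C  G  A  A  C  G  T  G
''  0  0  0  0  0  0  0  0  0  0  0
 A  0  0  0  0  0  1  1  1  1  1  1
 C  0  1  1  1  1  1  1  2  2  2  2
 G  0  1  2  2  2  2  2  2  3  3  3
 T  0  1  2  2  2  2  2  2  3  4  4
 A  0  1  2  2  2  3  3  3  3  4  4
 A  0  1  2  2  2  3  4  4  4  4  4
 G  0  1  2  2  3  3  4  4  5  5  5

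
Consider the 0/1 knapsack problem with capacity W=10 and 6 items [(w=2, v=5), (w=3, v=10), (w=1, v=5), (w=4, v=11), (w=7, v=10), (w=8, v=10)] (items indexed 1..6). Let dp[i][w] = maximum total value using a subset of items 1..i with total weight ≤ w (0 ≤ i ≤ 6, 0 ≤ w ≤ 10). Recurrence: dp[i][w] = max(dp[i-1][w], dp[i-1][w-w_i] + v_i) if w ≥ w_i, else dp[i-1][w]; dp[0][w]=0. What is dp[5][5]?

16

i\w   0   1   2   3   4   5   6   7   8   9  10
  0   0   0   0   0   0   0   0   0   0   0   0
  1   0   0   5   5   5   5   5   5   5   5   5
  2   0   0   5  10  10  15  15  15  15  15  15
  3   0   5   5  10  15  15  20  20  20  20  20
  4   0   5   5  10  15  16  20  21  26  26  31
  5   0   5   5  10  15  16  20  21  26  26  31
  6   0   5   5  10  15  16  20  21  26  26  31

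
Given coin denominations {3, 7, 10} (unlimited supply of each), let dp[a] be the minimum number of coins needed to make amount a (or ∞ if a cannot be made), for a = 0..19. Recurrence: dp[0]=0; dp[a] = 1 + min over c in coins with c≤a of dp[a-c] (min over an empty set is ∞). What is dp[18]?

6

 a  0  1  2  3  4  5  6  7  8  9 10 11 12 13 14 15 16 17 18 19
dp  0  -  -  1  -  -  2  1  -  3  1  -  4  2  2  5  3  2  6  4
(- denotes ∞ / unreachable)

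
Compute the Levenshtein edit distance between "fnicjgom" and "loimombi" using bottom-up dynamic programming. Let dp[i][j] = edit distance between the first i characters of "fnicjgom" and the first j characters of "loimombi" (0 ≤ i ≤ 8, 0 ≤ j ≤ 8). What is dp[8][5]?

   ''  l  o  i  m  o  m  b  i
''  0  1  2  3  4  5  6  7  8
 f  1  1  2  3  4  5  6  7  8
 n  2  2  2  3  4  5  6  7  8
 i  3  3  3  2  3  4  5  6  7
 c  4  4  4  3  3  4  5  6  7
 j  5  5  5  4  4  4  5  6  7
 g  6  6  6  5  5  5  5  6  7
 o  7  7  6  6  6  5  6  6  7
 m  8  8  7  7  6  6  5  6  7

6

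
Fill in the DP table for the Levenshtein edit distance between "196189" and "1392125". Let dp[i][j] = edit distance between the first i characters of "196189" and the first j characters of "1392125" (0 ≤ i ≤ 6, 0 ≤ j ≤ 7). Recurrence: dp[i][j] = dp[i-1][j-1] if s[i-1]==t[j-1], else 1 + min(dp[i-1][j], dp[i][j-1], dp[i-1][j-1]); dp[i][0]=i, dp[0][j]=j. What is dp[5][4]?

4

   ''  1  3  9  2  1  2  5
''  0  1  2  3  4  5  6  7
 1  1  0  1  2  3  4  5  6
 9  2  1  1  1  2  3  4  5
 6  3  2  2  2  2  3  4  5
 1  4  3  3  3  3  2  3  4
 8  5  4  4  4  4  3  3  4
 9  6  5  5  4  5  4  4  4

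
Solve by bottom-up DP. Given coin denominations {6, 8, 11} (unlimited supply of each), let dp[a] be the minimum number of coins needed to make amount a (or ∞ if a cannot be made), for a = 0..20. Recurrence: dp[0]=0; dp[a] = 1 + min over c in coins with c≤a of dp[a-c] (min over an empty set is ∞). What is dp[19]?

 a  0  1  2  3  4  5  6  7  8  9 10 11 12 13 14 15 16 17 18 19 20
dp  0  -  -  -  -  -  1  -  1  -  -  1  2  -  2  -  2  2  3  2  3
(- denotes ∞ / unreachable)

2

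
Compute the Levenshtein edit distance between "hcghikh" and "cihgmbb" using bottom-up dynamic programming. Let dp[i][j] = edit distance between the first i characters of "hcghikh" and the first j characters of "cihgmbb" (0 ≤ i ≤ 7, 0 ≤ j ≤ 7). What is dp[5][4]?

3

   ''  c  i  h  g  m  b  b
''  0  1  2  3  4  5  6  7
 h  1  1  2  2  3  4  5  6
 c  2  1  2  3  3  4  5  6
 g  3  2  2  3  3  4  5  6
 h  4  3  3  2  3  4  5  6
 i  5  4  3  3  3  4  5  6
 k  6  5  4  4  4  4  5  6
 h  7  6  5  4  5  5  5  6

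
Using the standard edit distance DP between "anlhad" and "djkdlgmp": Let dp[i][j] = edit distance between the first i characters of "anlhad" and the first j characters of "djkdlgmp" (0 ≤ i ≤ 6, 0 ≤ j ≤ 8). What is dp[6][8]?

   ''  d  j  k  d  l  g  m  p
''  0  1  2  3  4  5  6  7  8
 a  1  1  2  3  4  5  6  7  8
 n  2  2  2  3  4  5  6  7  8
 l  3  3  3  3  4  4  5  6  7
 h  4  4  4  4  4  5  5  6  7
 a  5  5  5  5  5  5  6  6  7
 d  6  5  6  6  5  6  6  7  7

7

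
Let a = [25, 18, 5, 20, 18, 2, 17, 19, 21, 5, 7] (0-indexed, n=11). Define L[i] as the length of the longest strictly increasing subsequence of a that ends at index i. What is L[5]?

1

   i    0    1    2    3    4    5    6    7    8    9   10
a[i]   25   18    5   20   18    2   17   19   21    5    7
L[i]    1    1    1    2    2    1    2    3    4    2    3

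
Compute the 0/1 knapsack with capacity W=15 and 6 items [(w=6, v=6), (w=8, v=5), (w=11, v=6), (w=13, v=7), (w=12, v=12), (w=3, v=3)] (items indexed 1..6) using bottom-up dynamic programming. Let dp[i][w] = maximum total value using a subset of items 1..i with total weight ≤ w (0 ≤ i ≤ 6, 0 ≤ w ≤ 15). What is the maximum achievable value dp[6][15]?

i\w   0   1   2   3   4   5   6   7   8   9  10  11  12  13  14  15
  0   0   0   0   0   0   0   0   0   0   0   0   0   0   0   0   0
  1   0   0   0   0   0   0   6   6   6   6   6   6   6   6   6   6
  2   0   0   0   0   0   0   6   6   6   6   6   6   6   6  11  11
  3   0   0   0   0   0   0   6   6   6   6   6   6   6   6  11  11
  4   0   0   0   0   0   0   6   6   6   6   6   6   6   7  11  11
  5   0   0   0   0   0   0   6   6   6   6   6   6  12  12  12  12
  6   0   0   0   3   3   3   6   6   6   9   9   9  12  12  12  15

15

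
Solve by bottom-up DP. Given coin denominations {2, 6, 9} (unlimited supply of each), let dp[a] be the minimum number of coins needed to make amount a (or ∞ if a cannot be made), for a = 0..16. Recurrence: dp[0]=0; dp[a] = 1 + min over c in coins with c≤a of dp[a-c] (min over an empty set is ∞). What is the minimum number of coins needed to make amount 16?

4

 a  0  1  2  3  4  5  6  7  8  9 10 11 12 13 14 15 16
dp  0  -  1  -  2  -  1  -  2  1  3  2  2  3  3  2  4
(- denotes ∞ / unreachable)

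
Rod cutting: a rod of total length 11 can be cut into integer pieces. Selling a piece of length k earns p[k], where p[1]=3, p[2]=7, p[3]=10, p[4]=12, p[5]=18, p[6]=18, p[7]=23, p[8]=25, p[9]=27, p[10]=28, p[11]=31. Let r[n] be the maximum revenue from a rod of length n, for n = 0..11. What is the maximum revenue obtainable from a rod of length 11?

39

   n    0    1    2    3    4    5    6    7    8    9   10   11
r[n]    0    3    7   10   14   18   21   25   28   32   36   39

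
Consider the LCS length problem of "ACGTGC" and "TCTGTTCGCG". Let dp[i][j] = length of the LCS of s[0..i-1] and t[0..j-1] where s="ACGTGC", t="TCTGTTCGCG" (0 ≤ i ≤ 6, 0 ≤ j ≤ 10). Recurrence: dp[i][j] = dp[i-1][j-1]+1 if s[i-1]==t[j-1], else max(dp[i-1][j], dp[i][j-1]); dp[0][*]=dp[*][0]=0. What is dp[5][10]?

   ''  T  C  T  G  T  T  C  G  C  G
''  0  0  0  0  0  0  0  0  0  0  0
 A  0  0  0  0  0  0  0  0  0  0  0
 C  0  0  1  1  1  1  1  1  1  1  1
 G  0  0  1  1  2  2  2  2  2  2  2
 T  0  1  1  2  2  3  3  3  3  3  3
 G  0  1  1  2  3  3  3  3  4  4  4
 C  0  1  2  2  3  3  3  4  4  5  5

4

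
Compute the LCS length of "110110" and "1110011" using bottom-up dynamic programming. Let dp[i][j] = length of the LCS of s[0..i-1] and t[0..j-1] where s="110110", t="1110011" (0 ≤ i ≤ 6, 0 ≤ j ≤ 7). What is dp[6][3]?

3

   ''  1  1  1  0  0  1  1
''  0  0  0  0  0  0  0  0
 1  0  1  1  1  1  1  1  1
 1  0  1  2  2  2  2  2  2
 0  0  1  2  2  3  3  3  3
 1  0  1  2  3  3  3  4  4
 1  0  1  2  3  3  3  4  5
 0  0  1  2  3  4  4  4  5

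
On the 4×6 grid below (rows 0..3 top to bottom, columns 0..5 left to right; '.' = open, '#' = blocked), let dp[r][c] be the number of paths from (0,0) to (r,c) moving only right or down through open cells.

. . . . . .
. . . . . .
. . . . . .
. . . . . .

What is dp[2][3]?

r\c   0   1   2   3   4   5
  0   1   1   1   1   1   1
  1   1   2   3   4   5   6
  2   1   3   6  10  15  21
  3   1   4  10  20  35  56

10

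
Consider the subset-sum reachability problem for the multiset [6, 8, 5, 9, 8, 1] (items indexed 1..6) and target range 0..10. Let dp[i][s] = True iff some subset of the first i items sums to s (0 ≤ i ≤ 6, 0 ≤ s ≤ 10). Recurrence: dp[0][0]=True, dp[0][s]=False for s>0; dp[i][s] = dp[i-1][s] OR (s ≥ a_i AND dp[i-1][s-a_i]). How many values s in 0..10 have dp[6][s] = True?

8

i\s   0   1   2   3   4   5   6   7   8   9  10
  0   T   F   F   F   F   F   F   F   F   F   F
  1   T   F   F   F   F   F   T   F   F   F   F
  2   T   F   F   F   F   F   T   F   T   F   F
  3   T   F   F   F   F   T   T   F   T   F   F
  4   T   F   F   F   F   T   T   F   T   T   F
  5   T   F   F   F   F   T   T   F   T   T   F
  6   T   T   F   F   F   T   T   T   T   T   T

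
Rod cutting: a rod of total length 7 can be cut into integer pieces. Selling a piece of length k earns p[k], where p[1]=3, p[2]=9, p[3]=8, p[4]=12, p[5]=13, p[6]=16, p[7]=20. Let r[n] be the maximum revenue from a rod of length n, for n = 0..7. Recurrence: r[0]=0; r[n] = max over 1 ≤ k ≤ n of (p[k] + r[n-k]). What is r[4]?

   n    0    1    2    3    4    5    6    7
r[n]    0    3    9   12   18   21   27   30

18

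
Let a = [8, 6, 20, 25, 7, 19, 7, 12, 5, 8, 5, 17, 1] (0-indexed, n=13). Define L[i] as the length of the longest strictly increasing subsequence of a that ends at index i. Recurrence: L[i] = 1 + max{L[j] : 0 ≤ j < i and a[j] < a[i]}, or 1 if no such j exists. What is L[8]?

   i    0    1    2    3    4    5    6    7    8    9   10   11   12
a[i]    8    6   20   25    7   19    7   12    5    8    5   17    1
L[i]    1    1    2    3    2    3    2    3    1    3    1    4    1

1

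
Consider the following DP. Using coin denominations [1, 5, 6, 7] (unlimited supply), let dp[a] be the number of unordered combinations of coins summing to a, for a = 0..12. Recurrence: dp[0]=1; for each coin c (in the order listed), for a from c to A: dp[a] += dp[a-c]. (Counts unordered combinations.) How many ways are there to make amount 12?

after  coin     0     1     2     3     4     5     6     7     8     9    10    11    12
          1     1     1     1     1     1     1     1     1     1     1     1     1     1
          5     1     1     1     1     1     2     2     2     2     2     3     3     3
          6     1     1     1     1     1     2     3     3     3     3     4     5     6
          7     1     1     1     1     1     2     3     4     4     4     5     6     8

8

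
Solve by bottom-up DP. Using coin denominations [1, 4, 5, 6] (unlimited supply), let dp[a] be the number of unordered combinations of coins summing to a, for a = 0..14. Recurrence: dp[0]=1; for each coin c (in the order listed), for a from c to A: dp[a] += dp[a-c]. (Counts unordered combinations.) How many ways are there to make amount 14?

after  coin     0     1     2     3     4     5     6     7     8     9    10    11    12    13    14
          1     1     1     1     1     1     1     1     1     1     1     1     1     1     1     1
          4     1     1     1     1     2     2     2     2     3     3     3     3     4     4     4
          5     1     1     1     1     2     3     3     3     4     5     6     6     7     8     9
          6     1     1     1     1     2     3     4     4     5     6     8     9    11    12    14

14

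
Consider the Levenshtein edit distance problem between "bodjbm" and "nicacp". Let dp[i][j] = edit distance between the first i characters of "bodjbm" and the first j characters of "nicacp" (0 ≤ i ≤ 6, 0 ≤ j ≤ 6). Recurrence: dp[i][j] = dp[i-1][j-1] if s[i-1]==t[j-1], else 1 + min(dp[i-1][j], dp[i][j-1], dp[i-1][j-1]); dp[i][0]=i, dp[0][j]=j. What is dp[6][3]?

6

   ''  n  i  c  a  c  p
''  0  1  2  3  4  5  6
 b  1  1  2  3  4  5  6
 o  2  2  2  3  4  5  6
 d  3  3  3  3  4  5  6
 j  4  4  4  4  4  5  6
 b  5  5  5  5  5  5  6
 m  6  6  6  6  6  6  6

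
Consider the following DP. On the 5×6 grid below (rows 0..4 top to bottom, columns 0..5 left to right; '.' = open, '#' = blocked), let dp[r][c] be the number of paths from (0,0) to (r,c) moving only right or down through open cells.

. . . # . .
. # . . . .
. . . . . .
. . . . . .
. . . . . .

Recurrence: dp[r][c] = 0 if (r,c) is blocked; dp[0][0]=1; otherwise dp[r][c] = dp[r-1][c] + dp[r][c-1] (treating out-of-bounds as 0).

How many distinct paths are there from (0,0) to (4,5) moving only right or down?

r\c   0   1   2   3   4   5
  0   1   1   1   0   0   0
  1   1   0   1   1   1   1
  2   1   1   2   3   4   5
  3   1   2   4   7  11  16
  4   1   3   7  14  25  41

41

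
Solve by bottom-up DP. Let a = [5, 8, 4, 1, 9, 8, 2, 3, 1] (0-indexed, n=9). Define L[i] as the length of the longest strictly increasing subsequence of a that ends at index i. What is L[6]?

2

   i    0    1    2    3    4    5    6    7    8
a[i]    5    8    4    1    9    8    2    3    1
L[i]    1    2    1    1    3    2    2    3    1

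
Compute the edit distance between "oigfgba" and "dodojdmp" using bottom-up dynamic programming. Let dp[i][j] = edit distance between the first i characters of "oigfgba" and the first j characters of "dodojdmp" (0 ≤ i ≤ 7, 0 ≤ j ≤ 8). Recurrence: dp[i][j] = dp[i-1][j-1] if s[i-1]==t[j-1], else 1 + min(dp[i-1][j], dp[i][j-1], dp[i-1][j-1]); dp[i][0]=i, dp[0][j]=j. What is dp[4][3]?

   ''  d  o  d  o  j  d  m  p
''  0  1  2  3  4  5  6  7  8
 o  1  1  1  2  3  4  5  6  7
 i  2  2  2  2  3  4  5  6  7
 g  3  3  3  3  3  4  5  6  7
 f  4  4  4  4  4  4  5  6  7
 g  5  5  5  5  5  5  5  6  7
 b  6  6  6  6  6  6  6  6  7
 a  7  7  7  7  7  7  7  7  7

4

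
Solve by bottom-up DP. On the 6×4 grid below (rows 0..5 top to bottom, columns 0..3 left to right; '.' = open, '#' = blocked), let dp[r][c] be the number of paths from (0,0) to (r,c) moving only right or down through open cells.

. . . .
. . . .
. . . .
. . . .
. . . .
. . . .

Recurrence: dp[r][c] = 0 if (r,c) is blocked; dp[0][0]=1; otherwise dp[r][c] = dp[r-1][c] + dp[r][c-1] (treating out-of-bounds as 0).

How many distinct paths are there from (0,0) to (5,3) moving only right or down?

r\c   0   1   2   3
  0   1   1   1   1
  1   1   2   3   4
  2   1   3   6  10
  3   1   4  10  20
  4   1   5  15  35
  5   1   6  21  56

56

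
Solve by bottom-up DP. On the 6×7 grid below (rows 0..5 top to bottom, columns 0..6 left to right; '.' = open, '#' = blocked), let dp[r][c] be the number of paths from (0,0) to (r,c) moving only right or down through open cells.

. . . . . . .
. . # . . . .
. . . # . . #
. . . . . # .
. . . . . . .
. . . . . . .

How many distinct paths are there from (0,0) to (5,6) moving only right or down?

r\c   0   1   2   3   4   5   6
  0   1   1   1   1   1   1   1
  1   1   2   0   1   2   3   4
  2   1   3   3   0   2   5   0
  3   1   4   7   7   9   0   0
  4   1   5  12  19  28  28  28
  5   1   6  18  37  65  93 121

121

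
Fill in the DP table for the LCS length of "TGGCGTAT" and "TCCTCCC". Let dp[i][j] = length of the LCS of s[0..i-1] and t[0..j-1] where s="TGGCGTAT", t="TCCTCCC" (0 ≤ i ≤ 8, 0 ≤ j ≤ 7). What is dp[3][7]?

1

   ''  T  C  C  T  C  C  C
''  0  0  0  0  0  0  0  0
 T  0  1  1  1  1  1  1  1
 G  0  1  1  1  1  1  1  1
 G  0  1  1  1  1  1  1  1
 C  0  1  2  2  2  2  2  2
 G  0  1  2  2  2  2  2  2
 T  0  1  2  2  3  3  3  3
 A  0  1  2  2  3  3  3  3
 T  0  1  2  2  3  3  3  3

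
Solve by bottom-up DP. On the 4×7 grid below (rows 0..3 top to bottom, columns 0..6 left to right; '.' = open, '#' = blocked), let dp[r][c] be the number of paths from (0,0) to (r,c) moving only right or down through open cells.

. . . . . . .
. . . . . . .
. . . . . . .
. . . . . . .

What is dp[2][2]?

r\c   0   1   2   3   4   5   6
  0   1   1   1   1   1   1   1
  1   1   2   3   4   5   6   7
  2   1   3   6  10  15  21  28
  3   1   4  10  20  35  56  84

6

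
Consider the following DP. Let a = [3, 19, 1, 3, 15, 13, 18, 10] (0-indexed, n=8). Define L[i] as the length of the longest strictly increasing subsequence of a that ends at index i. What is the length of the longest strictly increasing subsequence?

4

   i    0    1    2    3    4    5    6    7
a[i]    3   19    1    3   15   13   18   10
L[i]    1    2    1    2    3    3    4    3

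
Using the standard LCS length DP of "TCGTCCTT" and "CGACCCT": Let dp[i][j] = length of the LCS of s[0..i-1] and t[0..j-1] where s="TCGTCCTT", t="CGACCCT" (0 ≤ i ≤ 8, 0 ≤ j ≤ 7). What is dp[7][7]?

5

   ''  C  G  A  C  C  C  T
''  0  0  0  0  0  0  0  0
 T  0  0  0  0  0  0  0  1
 C  0  1  1  1  1  1  1  1
 G  0  1  2  2  2  2  2  2
 T  0  1  2  2  2  2  2  3
 C  0  1  2  2  3  3  3  3
 C  0  1  2  2  3  4  4  4
 T  0  1  2  2  3  4  4  5
 T  0  1  2  2  3  4  4  5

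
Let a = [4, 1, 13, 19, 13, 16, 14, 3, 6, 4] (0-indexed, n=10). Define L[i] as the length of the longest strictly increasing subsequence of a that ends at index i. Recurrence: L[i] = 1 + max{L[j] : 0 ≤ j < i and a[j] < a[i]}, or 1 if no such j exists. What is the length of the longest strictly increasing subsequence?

   i    0    1    2    3    4    5    6    7    8    9
a[i]    4    1   13   19   13   16   14    3    6    4
L[i]    1    1    2    3    2    3    3    2    3    3

3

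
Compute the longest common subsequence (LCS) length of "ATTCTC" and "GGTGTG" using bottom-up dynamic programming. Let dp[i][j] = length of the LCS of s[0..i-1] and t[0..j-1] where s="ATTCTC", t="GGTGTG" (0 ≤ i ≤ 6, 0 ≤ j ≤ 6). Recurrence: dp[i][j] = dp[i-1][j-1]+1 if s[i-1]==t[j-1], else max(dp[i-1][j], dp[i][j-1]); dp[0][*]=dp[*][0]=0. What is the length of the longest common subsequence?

2

   ''  G  G  T  G  T  G
''  0  0  0  0  0  0  0
 A  0  0  0  0  0  0  0
 T  0  0  0  1  1  1  1
 T  0  0  0  1  1  2  2
 C  0  0  0  1  1  2  2
 T  0  0  0  1  1  2  2
 C  0  0  0  1  1  2  2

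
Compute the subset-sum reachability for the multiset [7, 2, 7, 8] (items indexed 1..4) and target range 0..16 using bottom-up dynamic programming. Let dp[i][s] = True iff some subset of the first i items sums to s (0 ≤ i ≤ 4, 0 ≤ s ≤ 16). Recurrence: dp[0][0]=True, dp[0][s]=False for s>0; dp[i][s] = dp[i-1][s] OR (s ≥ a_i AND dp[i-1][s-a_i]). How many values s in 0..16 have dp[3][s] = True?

6

i\s   0   1   2   3   4   5   6   7   8   9  10  11  12  13  14  15  16
  0   T   F   F   F   F   F   F   F   F   F   F   F   F   F   F   F   F
  1   T   F   F   F   F   F   F   T   F   F   F   F   F   F   F   F   F
  2   T   F   T   F   F   F   F   T   F   T   F   F   F   F   F   F   F
  3   T   F   T   F   F   F   F   T   F   T   F   F   F   F   T   F   T
  4   T   F   T   F   F   F   F   T   T   T   T   F   F   F   T   T   T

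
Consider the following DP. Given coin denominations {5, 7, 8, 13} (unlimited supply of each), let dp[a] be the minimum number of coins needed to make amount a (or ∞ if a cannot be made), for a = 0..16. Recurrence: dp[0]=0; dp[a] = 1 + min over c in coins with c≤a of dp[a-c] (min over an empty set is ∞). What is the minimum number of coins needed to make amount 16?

 a  0  1  2  3  4  5  6  7  8  9 10 11 12 13 14 15 16
dp  0  -  -  -  -  1  -  1  1  -  2  -  2  1  2  2  2
(- denotes ∞ / unreachable)

2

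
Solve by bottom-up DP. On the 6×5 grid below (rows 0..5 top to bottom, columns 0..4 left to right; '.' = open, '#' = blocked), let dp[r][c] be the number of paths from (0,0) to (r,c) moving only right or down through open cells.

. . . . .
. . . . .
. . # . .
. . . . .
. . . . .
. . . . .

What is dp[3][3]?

r\c   0   1   2   3   4
  0   1   1   1   1   1
  1   1   2   3   4   5
  2   1   3   0   4   9
  3   1   4   4   8  17
  4   1   5   9  17  34
  5   1   6  15  32  66

8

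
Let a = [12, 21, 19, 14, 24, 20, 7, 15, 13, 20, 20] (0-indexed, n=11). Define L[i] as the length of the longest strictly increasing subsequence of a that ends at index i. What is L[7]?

   i    0    1    2    3    4    5    6    7    8    9   10
a[i]   12   21   19   14   24   20    7   15   13   20   20
L[i]    1    2    2    2    3    3    1    3    2    4    4

3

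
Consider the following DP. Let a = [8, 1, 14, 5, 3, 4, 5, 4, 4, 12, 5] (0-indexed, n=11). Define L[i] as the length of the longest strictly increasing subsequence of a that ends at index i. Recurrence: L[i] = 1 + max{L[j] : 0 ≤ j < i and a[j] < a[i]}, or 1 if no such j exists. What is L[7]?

3

   i    0    1    2    3    4    5    6    7    8    9   10
a[i]    8    1   14    5    3    4    5    4    4   12    5
L[i]    1    1    2    2    2    3    4    3    3    5    4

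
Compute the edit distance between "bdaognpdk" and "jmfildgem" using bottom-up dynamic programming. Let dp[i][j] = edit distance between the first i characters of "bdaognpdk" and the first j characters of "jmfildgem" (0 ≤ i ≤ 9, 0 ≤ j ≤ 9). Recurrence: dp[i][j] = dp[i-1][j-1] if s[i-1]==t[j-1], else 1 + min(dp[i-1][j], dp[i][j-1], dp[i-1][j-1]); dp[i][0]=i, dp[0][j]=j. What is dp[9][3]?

   ''  j  m  f  i  l  d  g  e  m
''  0  1  2  3  4  5  6  7  8  9
 b  1  1  2  3  4  5  6  7  8  9
 d  2  2  2  3  4  5  5  6  7  8
 a  3  3  3  3  4  5  6  6  7  8
 o  4  4  4  4  4  5  6  7  7  8
 g  5  5  5  5  5  5  6  6  7  8
 n  6  6  6  6  6  6  6  7  7  8
 p  7  7  7  7  7  7  7  7  8  8
 d  8  8  8  8  8  8  7  8  8  9
 k  9  9  9  9  9  9  8  8  9  9

9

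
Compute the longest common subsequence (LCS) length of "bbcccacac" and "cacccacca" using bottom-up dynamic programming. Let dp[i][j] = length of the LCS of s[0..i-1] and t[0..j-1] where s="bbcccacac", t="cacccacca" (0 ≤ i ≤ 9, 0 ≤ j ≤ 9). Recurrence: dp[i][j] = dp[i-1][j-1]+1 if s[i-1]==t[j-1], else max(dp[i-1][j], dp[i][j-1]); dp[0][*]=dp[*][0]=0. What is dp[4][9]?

2

   ''  c  a  c  c  c  a  c  c  a
''  0  0  0  0  0  0  0  0  0  0
 b  0  0  0  0  0  0  0  0  0  0
 b  0  0  0  0  0  0  0  0  0  0
 c  0  1  1  1  1  1  1  1  1  1
 c  0  1  1  2  2  2  2  2  2  2
 c  0  1  1  2  3  3  3  3  3  3
 a  0  1  2  2  3  3  4  4  4  4
 c  0  1  2  3  3  4  4  5  5  5
 a  0  1  2  3  3  4  5  5  5  6
 c  0  1  2  3  4  4  5  6  6  6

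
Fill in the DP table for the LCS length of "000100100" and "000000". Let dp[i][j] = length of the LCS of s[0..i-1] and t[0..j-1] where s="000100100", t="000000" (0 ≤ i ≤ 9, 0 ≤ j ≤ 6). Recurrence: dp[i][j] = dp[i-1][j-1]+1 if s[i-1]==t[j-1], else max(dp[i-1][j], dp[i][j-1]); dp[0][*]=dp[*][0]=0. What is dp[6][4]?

4

   ''  0  0  0  0  0  0
''  0  0  0  0  0  0  0
 0  0  1  1  1  1  1  1
 0  0  1  2  2  2  2  2
 0  0  1  2  3  3  3  3
 1  0  1  2  3  3  3  3
 0  0  1  2  3  4  4  4
 0  0  1  2  3  4  5  5
 1  0  1  2  3  4  5  5
 0  0  1  2  3  4  5  6
 0  0  1  2  3  4  5  6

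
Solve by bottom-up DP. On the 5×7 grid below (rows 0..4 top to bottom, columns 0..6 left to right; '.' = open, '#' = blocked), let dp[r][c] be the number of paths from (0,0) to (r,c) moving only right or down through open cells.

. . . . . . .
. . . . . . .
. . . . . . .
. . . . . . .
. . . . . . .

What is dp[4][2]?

15

r\c   0   1   2   3   4   5   6
  0   1   1   1   1   1   1   1
  1   1   2   3   4   5   6   7
  2   1   3   6  10  15  21  28
  3   1   4  10  20  35  56  84
  4   1   5  15  35  70 126 210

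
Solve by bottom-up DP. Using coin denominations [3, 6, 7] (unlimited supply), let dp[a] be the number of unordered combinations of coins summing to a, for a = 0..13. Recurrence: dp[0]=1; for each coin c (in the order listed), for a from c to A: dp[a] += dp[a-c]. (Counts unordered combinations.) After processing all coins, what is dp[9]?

after  coin     0     1     2     3     4     5     6     7     8     9    10    11    12    13
          3     1     0     0     1     0     0     1     0     0     1     0     0     1     0
          6     1     0     0     1     0     0     2     0     0     2     0     0     3     0
          7     1     0     0     1     0     0     2     1     0     2     1     0     3     2

2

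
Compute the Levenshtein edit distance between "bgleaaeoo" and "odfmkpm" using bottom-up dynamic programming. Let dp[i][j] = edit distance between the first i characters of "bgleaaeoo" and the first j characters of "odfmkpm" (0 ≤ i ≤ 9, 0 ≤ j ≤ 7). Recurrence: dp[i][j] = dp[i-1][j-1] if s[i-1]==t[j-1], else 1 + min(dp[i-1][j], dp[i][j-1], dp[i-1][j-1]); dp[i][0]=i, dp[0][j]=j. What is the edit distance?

9

   ''  o  d  f  m  k  p  m
''  0  1  2  3  4  5  6  7
 b  1  1  2  3  4  5  6  7
 g  2  2  2  3  4  5  6  7
 l  3  3  3  3  4  5  6  7
 e  4  4  4  4  4  5  6  7
 a  5  5  5  5  5  5  6  7
 a  6  6  6  6  6  6  6  7
 e  7  7  7  7  7  7  7  7
 o  8  7  8  8  8  8  8  8
 o  9  8  8  9  9  9  9  9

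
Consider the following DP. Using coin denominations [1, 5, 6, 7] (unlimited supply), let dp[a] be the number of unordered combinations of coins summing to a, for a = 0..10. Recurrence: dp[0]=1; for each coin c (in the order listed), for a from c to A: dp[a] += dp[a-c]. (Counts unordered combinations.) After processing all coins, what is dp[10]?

after  coin     0     1     2     3     4     5     6     7     8     9    10
          1     1     1     1     1     1     1     1     1     1     1     1
          5     1     1     1     1     1     2     2     2     2     2     3
          6     1     1     1     1     1     2     3     3     3     3     4
          7     1     1     1     1     1     2     3     4     4     4     5

5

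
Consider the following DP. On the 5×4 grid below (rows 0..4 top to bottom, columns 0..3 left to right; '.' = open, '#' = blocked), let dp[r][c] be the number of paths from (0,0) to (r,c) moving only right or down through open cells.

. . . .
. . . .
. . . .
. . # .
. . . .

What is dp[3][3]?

r\c   0   1   2   3
  0   1   1   1   1
  1   1   2   3   4
  2   1   3   6  10
  3   1   4   0  10
  4   1   5   5  15

10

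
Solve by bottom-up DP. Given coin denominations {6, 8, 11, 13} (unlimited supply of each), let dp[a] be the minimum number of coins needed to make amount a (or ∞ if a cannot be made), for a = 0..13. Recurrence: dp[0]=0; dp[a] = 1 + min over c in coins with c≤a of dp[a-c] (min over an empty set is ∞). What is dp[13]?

1

 a  0  1  2  3  4  5  6  7  8  9 10 11 12 13
dp  0  -  -  -  -  -  1  -  1  -  -  1  2  1
(- denotes ∞ / unreachable)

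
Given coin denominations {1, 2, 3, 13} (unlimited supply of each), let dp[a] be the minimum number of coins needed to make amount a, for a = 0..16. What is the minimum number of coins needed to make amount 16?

2

 a  0  1  2  3  4  5  6  7  8  9 10 11 12 13 14 15 16
dp  0  1  1  1  2  2  2  3  3  3  4  4  4  1  2  2  2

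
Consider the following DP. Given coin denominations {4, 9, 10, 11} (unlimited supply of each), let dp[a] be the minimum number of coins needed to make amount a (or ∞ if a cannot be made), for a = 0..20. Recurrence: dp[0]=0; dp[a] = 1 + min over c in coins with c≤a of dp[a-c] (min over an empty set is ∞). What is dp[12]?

 a  0  1  2  3  4  5  6  7  8  9 10 11 12 13 14 15 16 17 18 19 20
dp  0  -  -  -  1  -  -  -  2  1  1  1  3  2  2  2  4  3  2  2  2
(- denotes ∞ / unreachable)

3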